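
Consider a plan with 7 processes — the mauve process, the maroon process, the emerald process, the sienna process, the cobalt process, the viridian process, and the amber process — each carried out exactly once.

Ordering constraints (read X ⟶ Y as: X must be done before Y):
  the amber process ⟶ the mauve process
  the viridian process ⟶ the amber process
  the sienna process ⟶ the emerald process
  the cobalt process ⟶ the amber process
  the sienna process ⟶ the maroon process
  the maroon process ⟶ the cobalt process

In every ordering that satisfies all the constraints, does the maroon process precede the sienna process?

No

The constraints actually force the sienna process before the maroon process (via the sienna process → the maroon process), not the other way around.
So the maroon process never precedes the sienna process.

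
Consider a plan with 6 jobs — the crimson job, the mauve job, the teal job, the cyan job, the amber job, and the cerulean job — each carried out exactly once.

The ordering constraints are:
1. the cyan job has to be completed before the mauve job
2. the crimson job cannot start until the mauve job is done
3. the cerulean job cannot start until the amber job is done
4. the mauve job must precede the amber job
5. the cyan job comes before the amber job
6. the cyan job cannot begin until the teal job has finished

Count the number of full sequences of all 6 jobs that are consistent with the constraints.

3

Only the teal job has no prerequisites, so it must go first.
Counting all ways to extend the partial order to a total order gives 3.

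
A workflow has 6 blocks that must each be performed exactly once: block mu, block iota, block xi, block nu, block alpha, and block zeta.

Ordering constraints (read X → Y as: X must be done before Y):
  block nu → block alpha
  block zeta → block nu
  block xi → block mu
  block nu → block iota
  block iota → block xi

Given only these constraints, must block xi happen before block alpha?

No

Nothing in the constraints links block xi and block alpha; they are unordered relative to each other.
So block xi can come before block alpha or after — it is not forced.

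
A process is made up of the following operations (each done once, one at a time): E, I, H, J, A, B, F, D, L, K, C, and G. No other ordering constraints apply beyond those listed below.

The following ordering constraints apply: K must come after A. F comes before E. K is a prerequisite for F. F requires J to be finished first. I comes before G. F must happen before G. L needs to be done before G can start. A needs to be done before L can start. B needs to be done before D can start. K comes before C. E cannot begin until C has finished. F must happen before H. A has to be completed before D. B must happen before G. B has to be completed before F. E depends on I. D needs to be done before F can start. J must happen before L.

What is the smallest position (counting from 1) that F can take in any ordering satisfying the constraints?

6

Working backwards through the constraints from F, its full set of required predecessors is J, A, B, D, K — 5 of them.
With 5 mandatory predecessors, the earliest F can sit is position 5+1 = 6, and placing just those 5 first achieves it.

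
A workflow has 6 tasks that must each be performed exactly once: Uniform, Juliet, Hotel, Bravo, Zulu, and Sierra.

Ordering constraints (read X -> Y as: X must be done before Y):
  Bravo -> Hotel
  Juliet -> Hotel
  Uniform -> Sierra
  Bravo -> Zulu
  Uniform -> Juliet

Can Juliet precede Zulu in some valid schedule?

The constraints leave Juliet and Zulu unordered relative to each other; nothing requires Zulu earlier.
That means at least one valid schedule has Juliet before Zulu.

Yes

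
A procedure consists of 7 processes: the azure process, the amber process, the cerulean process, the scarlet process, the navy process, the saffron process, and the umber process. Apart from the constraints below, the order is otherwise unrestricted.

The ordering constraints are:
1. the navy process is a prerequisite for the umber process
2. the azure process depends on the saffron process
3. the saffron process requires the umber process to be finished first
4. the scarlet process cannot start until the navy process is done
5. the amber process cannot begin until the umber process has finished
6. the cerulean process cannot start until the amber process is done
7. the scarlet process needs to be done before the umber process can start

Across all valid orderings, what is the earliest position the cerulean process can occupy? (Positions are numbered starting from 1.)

5

Every process that must precede the cerulean process has to come before it. Tracing all chains that end at the cerulean process, those processes are: the amber process, the scarlet process, the navy process, the umber process — 4 in total.
With 4 mandatory predecessors, the earliest the cerulean process can sit is position 4+1 = 5, and placing just those 4 first achieves it.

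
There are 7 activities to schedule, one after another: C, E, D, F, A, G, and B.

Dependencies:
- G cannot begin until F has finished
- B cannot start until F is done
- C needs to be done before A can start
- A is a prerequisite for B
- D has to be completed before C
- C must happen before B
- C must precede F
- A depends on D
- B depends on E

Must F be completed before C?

No

There is a chain C → F, which puts C before F.
So F never precedes C.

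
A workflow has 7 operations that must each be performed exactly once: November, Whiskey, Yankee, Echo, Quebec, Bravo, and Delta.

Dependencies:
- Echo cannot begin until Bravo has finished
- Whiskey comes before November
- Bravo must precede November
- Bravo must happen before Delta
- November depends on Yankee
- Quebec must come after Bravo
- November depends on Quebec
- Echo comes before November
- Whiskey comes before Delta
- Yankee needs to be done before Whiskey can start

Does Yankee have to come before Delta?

Yes

Tracing the constraints gives a chain: Yankee → Whiskey → Delta.
That forces Yankee before Delta in every valid schedule.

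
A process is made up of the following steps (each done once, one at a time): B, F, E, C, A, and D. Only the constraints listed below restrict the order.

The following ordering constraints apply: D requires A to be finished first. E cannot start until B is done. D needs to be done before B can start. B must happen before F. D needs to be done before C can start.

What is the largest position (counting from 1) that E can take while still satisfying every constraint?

6

No constraint forces any step after E, so it can be placed last, in position 6.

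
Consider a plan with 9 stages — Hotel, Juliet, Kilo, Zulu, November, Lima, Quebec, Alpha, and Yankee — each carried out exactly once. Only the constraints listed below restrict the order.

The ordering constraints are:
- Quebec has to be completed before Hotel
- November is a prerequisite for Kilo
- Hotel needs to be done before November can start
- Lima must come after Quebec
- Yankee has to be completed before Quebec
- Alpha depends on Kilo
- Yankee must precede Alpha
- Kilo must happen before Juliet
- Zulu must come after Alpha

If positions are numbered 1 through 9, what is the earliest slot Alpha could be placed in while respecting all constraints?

Working backwards through the constraints from Alpha, its full set of required predecessors is Hotel, Kilo, November, Quebec, Yankee — 5 of them.
With 5 mandatory predecessors, the earliest Alpha can sit is position 5+1 = 6, and placing just those 5 first achieves it.

6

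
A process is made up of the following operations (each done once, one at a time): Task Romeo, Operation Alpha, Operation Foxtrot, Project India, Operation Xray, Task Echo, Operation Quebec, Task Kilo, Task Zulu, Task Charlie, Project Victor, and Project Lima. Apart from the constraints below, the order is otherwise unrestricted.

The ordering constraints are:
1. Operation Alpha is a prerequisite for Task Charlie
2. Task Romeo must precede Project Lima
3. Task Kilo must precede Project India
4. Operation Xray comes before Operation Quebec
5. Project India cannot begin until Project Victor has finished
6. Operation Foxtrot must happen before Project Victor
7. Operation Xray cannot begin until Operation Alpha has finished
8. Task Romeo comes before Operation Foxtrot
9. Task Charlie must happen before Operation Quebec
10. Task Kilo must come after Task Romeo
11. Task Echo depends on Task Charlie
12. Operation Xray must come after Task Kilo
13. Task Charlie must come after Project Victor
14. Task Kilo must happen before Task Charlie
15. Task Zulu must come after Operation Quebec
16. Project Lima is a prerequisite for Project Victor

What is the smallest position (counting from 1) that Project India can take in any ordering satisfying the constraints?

The operations that are forced before Project India, directly or transitively, are Task Romeo, Operation Foxtrot, Task Kilo, Project Victor, Project Lima. That's 5 operations.
So at minimum 5 operations come before Project India, putting Project India no earlier than position 6. That position is achievable by scheduling exactly those predecessors first.

6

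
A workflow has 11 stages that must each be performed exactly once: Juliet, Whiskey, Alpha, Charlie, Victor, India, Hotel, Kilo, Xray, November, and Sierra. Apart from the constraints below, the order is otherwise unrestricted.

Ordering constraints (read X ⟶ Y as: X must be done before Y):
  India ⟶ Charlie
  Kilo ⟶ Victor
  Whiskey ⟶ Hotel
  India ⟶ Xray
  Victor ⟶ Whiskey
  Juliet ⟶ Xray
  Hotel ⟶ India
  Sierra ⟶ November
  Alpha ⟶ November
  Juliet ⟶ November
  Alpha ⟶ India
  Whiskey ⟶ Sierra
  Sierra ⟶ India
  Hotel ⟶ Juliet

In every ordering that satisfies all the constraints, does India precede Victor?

In fact the dependencies run the other way: Victor → Whiskey → Sierra → India.
So India never precedes Victor.

No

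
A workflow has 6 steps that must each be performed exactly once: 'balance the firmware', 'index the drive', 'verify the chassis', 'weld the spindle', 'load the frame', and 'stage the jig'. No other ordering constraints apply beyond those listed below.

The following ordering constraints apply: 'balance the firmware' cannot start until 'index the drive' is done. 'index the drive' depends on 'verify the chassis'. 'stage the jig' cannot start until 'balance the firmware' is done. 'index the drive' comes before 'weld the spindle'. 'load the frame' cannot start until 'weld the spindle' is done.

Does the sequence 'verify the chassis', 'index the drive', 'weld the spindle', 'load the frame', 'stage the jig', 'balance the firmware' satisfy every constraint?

No

The sequence places 'stage the jig' ahead of 'balance the firmware'.
That contradicts the constraint that 'balance the firmware' must precede 'stage the jig'.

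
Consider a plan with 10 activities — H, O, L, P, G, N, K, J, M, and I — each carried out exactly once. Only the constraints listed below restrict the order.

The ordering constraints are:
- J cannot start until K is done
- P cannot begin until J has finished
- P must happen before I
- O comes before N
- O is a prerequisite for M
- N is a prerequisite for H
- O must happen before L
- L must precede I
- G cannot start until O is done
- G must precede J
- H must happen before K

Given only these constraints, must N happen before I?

Yes

Chaining the stated constraints: N → H → K → J → P → I.
That forces N before I in every valid schedule.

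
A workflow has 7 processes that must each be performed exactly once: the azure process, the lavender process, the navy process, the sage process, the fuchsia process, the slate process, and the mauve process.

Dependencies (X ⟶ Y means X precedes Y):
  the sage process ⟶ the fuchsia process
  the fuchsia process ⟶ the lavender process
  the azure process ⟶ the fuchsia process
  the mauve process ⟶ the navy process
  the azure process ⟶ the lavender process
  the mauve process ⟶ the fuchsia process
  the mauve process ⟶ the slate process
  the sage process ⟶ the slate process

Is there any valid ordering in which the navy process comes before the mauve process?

The constraints give a chain the mauve process → the navy process, which forces the mauve process before the navy process.
Hence the navy process can never be scheduled before the mauve process.

No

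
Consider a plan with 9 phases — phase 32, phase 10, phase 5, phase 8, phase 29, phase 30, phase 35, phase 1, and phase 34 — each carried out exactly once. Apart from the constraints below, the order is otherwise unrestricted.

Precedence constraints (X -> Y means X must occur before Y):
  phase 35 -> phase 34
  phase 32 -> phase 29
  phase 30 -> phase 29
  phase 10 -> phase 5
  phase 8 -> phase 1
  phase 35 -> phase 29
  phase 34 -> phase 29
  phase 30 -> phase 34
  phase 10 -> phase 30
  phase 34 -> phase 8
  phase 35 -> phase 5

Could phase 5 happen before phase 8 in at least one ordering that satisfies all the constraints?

Yes

Nothing in the constraints forces phase 8 before phase 5 — there is no chain from phase 8 to phase 5.
So a valid ordering placing phase 5 earlier than phase 8 exists.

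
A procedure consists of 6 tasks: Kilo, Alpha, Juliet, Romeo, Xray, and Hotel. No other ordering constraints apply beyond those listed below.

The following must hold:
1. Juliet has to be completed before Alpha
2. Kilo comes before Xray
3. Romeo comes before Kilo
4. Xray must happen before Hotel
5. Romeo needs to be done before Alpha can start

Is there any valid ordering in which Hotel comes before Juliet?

Yes

The constraints leave Hotel and Juliet unordered relative to each other; nothing requires Juliet earlier.
That means at least one valid schedule has Hotel before Juliet.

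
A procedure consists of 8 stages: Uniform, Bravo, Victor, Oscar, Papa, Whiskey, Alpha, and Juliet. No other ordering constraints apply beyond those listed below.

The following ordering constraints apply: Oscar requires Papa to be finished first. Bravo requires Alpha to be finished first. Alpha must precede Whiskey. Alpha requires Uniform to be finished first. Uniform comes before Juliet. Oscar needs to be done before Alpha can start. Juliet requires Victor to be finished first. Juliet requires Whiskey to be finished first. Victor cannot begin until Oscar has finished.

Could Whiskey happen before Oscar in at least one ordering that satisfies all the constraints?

No

There is a dependency chain Oscar → Alpha → Whiskey, so Whiskey always comes after Oscar.
So no valid ordering can have Whiskey before Oscar.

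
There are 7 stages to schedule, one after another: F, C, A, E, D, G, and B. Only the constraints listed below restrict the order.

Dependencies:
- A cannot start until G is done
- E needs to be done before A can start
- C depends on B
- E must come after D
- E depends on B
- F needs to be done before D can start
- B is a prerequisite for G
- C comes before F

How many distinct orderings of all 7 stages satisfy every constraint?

Only B has no prerequisites, so it must go first.
Systematically extending each partial ordering one stage at a time and counting, there are 5 complete orderings.

5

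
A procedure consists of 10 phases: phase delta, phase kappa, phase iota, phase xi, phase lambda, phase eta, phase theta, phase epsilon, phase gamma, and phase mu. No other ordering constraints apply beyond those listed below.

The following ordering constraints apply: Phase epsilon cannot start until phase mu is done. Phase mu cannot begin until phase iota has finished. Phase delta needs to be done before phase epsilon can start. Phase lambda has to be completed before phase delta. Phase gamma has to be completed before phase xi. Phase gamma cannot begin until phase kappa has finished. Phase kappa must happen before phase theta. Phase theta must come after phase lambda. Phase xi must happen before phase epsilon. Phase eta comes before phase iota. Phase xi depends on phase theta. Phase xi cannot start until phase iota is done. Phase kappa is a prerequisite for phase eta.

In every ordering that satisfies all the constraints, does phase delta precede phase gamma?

No

Phase delta and phase gamma are not related by any chain of constraints.
A valid ordering placing phase gamma before phase delta exists, so the answer is no.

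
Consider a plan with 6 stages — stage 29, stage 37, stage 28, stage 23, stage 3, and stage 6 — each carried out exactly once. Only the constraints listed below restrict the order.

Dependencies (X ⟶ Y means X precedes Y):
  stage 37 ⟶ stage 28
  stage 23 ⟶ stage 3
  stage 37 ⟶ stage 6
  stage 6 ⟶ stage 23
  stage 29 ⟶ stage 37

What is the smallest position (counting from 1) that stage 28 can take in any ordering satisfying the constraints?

Working backwards through the constraints from stage 28, its full set of required predecessors is stage 29, stage 37 — 2 of them.
With 2 mandatory predecessors, the earliest stage 28 can sit is position 2+1 = 3, and placing just those 2 first achieves it.

3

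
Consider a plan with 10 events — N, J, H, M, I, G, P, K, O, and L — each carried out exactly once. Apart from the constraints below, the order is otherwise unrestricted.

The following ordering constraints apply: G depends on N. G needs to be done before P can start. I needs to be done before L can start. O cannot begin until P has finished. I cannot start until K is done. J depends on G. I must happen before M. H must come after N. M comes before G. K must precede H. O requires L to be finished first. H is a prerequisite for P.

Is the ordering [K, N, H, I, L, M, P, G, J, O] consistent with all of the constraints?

Here G comes after P.
That contradicts the constraint that G must precede P.

No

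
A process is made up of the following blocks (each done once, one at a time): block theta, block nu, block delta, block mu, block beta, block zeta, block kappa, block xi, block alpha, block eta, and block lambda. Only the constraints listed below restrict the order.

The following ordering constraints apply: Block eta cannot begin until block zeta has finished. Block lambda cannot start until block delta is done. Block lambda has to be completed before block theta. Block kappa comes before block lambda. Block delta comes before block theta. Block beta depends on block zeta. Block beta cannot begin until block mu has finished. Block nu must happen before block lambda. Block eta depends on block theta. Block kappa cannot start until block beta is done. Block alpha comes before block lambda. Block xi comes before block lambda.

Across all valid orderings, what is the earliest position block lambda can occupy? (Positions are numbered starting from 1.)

9

Every block that must precede block lambda has to come before it. Tracing all chains that end at block lambda, those blocks are: block nu, block delta, block mu, block beta, block zeta, block kappa, block xi, block alpha — 8 in total.
With 8 mandatory predecessors, the earliest block lambda can sit is position 8+1 = 9, and placing just those 8 first achieves it.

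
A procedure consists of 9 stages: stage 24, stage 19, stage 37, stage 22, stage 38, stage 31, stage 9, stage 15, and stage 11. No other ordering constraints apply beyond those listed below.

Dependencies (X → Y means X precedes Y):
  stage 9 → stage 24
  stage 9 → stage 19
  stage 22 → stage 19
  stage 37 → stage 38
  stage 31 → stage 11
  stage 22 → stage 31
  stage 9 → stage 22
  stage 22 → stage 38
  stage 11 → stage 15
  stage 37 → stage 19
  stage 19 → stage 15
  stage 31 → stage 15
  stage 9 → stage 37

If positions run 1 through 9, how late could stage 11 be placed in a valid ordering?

8

The only stage forced after stage 11 (directly or by a chain) is stage 15.
So at least 1 stage follows stage 11, putting stage 11 no later than position 8. That position is achievable by scheduling everything else first.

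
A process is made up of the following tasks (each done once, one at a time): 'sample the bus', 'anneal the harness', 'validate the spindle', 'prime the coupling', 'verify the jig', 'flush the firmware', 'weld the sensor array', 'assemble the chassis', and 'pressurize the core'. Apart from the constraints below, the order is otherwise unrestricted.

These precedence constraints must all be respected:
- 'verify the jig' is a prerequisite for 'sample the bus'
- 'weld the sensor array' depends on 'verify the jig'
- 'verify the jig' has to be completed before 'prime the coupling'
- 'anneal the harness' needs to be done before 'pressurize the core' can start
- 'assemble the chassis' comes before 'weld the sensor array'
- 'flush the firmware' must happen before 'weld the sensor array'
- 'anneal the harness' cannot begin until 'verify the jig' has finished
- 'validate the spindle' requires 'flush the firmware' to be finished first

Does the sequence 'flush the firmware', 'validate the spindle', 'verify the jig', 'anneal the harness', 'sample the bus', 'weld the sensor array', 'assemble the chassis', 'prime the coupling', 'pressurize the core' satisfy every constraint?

No

Here 'assemble the chassis' comes after 'weld the sensor array'.
That contradicts the constraint that 'assemble the chassis' must precede 'weld the sensor array'.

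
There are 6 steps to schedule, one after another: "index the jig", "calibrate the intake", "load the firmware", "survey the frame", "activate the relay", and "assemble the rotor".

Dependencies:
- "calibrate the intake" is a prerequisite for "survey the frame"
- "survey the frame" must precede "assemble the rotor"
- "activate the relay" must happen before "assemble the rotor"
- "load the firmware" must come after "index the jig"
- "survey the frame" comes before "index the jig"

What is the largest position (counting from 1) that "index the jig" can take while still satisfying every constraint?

The only step forced after "index the jig" (directly or by a chain) is "load the firmware".
So at least 1 step follows "index the jig", putting "index the jig" no later than position 5. That position is achievable by scheduling everything else first.

5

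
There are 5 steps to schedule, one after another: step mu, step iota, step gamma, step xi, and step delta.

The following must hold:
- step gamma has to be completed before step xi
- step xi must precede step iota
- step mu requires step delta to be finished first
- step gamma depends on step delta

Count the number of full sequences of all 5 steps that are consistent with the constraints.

Step delta is the only step with nothing required before it, so every ordering starts there.
Counting all ways to extend the partial order to a total order gives 4.

4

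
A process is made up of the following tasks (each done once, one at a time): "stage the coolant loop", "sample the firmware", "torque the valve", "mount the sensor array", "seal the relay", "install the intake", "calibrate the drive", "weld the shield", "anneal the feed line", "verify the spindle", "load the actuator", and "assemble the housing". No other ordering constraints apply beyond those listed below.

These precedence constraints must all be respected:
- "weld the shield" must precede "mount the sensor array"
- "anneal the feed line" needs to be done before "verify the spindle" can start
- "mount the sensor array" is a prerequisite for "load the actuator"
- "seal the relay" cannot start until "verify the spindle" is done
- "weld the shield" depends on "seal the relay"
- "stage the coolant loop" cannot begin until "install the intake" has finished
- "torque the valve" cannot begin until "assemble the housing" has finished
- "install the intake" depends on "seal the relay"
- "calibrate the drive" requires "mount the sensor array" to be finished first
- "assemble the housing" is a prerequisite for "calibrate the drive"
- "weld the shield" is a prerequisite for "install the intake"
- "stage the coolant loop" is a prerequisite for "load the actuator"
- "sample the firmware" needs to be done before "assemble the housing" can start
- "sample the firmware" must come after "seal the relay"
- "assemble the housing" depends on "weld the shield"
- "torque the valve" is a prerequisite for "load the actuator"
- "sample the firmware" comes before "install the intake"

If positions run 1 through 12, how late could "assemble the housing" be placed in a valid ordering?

Every task that must follow "assemble the housing" has to come after it. Tracing all chains starting from "assemble the housing", those tasks are: "torque the valve", "calibrate the drive", "load the actuator" — 3 in total.
With 3 mandatory successors out of 12 tasks total, the latest slot for "assemble the housing" is 12−3 = 9, and it's reachable by doing all non-successors before "assemble the housing".

9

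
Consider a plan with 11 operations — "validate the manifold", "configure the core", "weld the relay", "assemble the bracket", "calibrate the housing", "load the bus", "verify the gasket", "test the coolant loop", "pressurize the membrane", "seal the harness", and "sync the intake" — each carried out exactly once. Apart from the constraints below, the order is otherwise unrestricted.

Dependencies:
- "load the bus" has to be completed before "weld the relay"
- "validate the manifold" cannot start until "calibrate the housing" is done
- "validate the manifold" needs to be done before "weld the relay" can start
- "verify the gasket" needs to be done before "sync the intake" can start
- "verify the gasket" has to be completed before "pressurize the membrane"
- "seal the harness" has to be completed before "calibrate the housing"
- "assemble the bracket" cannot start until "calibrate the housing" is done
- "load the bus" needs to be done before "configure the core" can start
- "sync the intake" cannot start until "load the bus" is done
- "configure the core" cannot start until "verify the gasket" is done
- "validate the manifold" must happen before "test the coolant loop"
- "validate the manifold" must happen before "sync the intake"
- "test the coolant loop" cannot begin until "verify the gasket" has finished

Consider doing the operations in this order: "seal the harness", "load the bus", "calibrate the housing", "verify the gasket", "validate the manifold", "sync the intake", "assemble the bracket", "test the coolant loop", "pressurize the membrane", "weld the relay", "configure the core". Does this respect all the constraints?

Yes

Checking each listed constraint against this order: for instance, "load the bus" is in position 2 and "configure the core" in position 11, so that constraint holds — and the remaining constraints check out the same way.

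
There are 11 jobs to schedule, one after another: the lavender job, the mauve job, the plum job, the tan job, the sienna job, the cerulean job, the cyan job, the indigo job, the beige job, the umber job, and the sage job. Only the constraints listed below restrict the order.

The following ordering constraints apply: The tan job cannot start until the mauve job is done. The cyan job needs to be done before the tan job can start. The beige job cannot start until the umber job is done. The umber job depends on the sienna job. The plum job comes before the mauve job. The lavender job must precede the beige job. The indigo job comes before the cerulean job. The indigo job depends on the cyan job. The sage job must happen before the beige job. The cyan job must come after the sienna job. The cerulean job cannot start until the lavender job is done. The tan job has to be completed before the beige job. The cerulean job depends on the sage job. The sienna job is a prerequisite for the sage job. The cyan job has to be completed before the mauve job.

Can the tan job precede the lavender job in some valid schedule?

Yes

The constraints leave the tan job and the lavender job unordered relative to each other; nothing requires the lavender job earlier.
That means at least one valid schedule has the tan job before the lavender job.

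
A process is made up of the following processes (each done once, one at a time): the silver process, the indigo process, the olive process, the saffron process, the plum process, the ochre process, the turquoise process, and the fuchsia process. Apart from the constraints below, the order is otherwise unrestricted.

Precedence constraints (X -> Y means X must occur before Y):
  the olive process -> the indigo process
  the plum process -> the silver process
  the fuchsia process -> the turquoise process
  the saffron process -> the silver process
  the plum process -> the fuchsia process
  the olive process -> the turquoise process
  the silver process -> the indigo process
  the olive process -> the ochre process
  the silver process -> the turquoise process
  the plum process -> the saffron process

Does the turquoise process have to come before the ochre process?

No

The turquoise process and the ochre process are not related by any chain of constraints.
So the turquoise process can come before the ochre process or after — it is not forced.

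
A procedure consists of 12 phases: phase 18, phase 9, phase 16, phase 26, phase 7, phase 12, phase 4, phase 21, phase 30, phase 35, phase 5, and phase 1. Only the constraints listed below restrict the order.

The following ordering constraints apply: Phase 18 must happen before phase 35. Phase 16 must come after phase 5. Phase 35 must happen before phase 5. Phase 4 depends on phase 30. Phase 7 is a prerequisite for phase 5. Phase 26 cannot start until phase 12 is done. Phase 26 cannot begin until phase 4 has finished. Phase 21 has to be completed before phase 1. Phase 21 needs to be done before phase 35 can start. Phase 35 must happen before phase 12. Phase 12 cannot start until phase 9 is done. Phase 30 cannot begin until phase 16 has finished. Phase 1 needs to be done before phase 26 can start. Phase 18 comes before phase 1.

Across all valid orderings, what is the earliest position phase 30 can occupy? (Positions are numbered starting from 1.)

7

The phases that are forced before phase 30, directly or transitively, are phase 18, phase 16, phase 7, phase 21, phase 35, phase 5. That's 6 phases.
So at minimum 6 phases come before phase 30, putting phase 30 no earlier than position 7. That position is achievable by scheduling exactly those predecessors first.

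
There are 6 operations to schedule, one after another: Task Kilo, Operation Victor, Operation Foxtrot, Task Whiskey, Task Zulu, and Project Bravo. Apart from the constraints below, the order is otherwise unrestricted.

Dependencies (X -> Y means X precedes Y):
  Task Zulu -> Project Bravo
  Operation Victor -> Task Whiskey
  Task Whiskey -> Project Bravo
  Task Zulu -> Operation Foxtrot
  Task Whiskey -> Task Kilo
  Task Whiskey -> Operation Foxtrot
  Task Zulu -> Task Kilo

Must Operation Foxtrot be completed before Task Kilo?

Operation Foxtrot and Task Kilo are not related by any chain of constraints.
A valid ordering placing Task Kilo before Operation Foxtrot exists, so the answer is no.

No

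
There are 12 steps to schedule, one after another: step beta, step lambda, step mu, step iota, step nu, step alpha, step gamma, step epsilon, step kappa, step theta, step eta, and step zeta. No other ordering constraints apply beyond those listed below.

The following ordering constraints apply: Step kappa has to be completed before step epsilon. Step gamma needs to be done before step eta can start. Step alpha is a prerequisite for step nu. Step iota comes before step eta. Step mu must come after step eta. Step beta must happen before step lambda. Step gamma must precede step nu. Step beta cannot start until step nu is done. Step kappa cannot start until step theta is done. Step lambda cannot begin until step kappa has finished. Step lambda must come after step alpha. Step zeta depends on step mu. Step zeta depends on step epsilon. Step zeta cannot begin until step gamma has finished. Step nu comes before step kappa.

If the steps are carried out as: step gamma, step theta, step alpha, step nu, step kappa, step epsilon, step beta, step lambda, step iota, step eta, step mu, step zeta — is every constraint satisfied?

Yes

Every stated constraint is respected: step gamma sits at position 1, ahead of step zeta at position 12, and each of the other listed pairs likewise has the predecessor earlier in the sequence.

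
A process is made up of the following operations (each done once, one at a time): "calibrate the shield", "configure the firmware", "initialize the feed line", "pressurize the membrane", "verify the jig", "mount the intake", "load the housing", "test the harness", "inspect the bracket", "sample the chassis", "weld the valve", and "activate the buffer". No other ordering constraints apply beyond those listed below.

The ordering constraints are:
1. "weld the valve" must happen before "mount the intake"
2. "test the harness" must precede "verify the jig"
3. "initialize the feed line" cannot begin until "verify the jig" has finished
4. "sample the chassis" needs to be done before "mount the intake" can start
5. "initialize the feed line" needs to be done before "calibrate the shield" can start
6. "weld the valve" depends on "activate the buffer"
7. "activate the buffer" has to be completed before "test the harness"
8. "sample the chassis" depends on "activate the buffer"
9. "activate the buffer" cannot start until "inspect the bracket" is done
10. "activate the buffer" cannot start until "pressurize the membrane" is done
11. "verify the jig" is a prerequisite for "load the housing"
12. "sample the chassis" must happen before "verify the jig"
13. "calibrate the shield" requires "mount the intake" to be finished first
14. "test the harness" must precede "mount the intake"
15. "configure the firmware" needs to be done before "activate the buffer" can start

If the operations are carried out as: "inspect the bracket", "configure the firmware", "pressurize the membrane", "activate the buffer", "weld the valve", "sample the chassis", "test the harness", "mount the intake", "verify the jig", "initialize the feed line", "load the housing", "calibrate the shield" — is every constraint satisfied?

Yes

Checking each listed constraint against this order: for instance, "mount the intake" is in position 8 and "calibrate the shield" in position 12, so that constraint holds — and the remaining constraints check out the same way.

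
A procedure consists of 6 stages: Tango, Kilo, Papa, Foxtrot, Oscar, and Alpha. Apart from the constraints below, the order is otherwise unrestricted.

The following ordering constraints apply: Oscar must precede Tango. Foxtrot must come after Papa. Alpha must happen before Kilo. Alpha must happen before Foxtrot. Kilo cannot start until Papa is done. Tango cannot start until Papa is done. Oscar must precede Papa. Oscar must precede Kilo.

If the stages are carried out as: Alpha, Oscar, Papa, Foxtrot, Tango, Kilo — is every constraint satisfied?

Going through the constraints one by one, each required predecessor appears earlier in the sequence than its dependent — e.g. Alpha (position 1) is before Kilo (position 6), as required.

Yes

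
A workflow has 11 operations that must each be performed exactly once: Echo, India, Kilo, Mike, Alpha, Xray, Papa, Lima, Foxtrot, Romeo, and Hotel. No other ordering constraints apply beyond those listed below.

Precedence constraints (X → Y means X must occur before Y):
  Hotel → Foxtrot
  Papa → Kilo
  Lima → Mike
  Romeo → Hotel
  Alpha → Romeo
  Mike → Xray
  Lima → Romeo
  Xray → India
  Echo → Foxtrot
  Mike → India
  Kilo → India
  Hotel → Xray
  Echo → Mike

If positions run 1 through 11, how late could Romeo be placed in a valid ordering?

The operations that are forced after Romeo, directly or by a chain of constraints, are India, Xray, Foxtrot, Hotel. That's 4 operations.
With 4 mandatory successors out of 11 operations total, the latest slot for Romeo is 11−4 = 7, and it's reachable by doing all non-successors before Romeo.

7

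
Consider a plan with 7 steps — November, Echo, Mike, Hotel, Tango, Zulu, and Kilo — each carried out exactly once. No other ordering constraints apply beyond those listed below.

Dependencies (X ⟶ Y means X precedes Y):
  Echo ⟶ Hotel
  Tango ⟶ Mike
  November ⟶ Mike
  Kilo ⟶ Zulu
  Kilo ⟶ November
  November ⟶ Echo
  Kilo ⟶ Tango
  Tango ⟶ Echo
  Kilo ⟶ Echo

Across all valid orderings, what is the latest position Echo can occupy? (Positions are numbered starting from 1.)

6

The only step forced after Echo (directly or by a chain) is Hotel.
So at least 1 step follows Echo, putting Echo no later than position 6. That position is achievable by scheduling everything else first.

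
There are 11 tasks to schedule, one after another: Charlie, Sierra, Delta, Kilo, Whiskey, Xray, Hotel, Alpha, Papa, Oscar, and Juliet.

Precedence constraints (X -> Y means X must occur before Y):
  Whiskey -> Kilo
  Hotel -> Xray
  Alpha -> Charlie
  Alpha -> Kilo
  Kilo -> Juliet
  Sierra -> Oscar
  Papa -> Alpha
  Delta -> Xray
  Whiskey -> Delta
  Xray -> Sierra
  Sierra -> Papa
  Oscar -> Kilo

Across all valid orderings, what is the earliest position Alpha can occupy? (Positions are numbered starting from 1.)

7

Working backwards through the constraints from Alpha, its full set of required predecessors is Sierra, Delta, Whiskey, Xray, Hotel, Papa — 6 of them.
So at minimum 6 tasks come before Alpha, putting Alpha no earlier than position 7. That position is achievable by scheduling exactly those predecessors first.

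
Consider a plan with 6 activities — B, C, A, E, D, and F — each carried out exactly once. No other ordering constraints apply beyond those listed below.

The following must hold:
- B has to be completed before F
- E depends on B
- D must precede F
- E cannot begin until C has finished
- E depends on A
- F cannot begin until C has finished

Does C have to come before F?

Yes

There is a constraint chain C → F.
So C must precede F in any valid ordering.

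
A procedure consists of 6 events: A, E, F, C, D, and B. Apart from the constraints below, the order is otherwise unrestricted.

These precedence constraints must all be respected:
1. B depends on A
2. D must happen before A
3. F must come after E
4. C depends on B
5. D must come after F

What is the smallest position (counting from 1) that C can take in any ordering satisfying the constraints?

6

The events that are forced before C, directly or transitively, are A, E, F, D, B. That's 5 events.
With 5 mandatory predecessors, the earliest C can sit is position 5+1 = 6, and placing just those 5 first achieves it.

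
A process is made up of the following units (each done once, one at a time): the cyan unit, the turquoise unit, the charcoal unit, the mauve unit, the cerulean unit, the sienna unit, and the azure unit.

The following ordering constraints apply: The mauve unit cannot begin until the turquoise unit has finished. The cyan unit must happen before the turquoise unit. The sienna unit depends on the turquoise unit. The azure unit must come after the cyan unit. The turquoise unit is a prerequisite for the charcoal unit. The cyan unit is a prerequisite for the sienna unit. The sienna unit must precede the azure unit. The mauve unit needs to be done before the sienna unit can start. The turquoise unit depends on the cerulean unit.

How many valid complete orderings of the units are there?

2 units have no prerequisites (the cyan unit, the cerulean unit), so any of them could come first.
Counting all ways to extend the partial order to a total order gives 8.

8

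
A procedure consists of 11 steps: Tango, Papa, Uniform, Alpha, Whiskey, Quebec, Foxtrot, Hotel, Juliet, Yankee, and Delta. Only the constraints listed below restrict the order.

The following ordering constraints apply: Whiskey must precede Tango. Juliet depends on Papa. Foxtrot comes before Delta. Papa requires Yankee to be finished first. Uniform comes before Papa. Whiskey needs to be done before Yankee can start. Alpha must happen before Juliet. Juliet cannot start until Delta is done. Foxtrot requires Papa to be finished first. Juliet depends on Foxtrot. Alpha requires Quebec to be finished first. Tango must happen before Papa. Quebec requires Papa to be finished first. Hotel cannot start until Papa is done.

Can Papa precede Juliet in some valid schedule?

Yes

Every valid ordering already has Papa before Juliet (the constraints require it), so in particular at least one does.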